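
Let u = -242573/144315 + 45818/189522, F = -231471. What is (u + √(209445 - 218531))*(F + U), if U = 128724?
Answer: 74892469888198/506497545 - 102747*I*√9086 ≈ 1.4786e+5 - 9.7939e+6*I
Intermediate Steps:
u = -2186705302/1519492635 (u = -242573*1/144315 + 45818*(1/189522) = -242573/144315 + 22909/94761 = -2186705302/1519492635 ≈ -1.4391)
(u + √(209445 - 218531))*(F + U) = (-2186705302/1519492635 + √(209445 - 218531))*(-231471 + 128724) = (-2186705302/1519492635 + √(-9086))*(-102747) = (-2186705302/1519492635 + I*√9086)*(-102747) = 74892469888198/506497545 - 102747*I*√9086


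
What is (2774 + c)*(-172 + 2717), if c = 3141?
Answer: 15053675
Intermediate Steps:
(2774 + c)*(-172 + 2717) = (2774 + 3141)*(-172 + 2717) = 5915*2545 = 15053675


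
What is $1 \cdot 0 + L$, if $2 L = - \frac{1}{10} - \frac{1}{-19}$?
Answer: $- \frac{9}{380} \approx -0.023684$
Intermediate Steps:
$L = - \frac{9}{380}$ ($L = \frac{- \frac{1}{10} - \frac{1}{-19}}{2} = \frac{\left(-1\right) \frac{1}{10} - - \frac{1}{19}}{2} = \frac{- \frac{1}{10} + \frac{1}{19}}{2} = \frac{1}{2} \left(- \frac{9}{190}\right) = - \frac{9}{380} \approx -0.023684$)
$1 \cdot 0 + L = 1 \cdot 0 - \frac{9}{380} = 0 - \frac{9}{380} = - \frac{9}{380}$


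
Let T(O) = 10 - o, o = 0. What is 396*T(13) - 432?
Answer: 3528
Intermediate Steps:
T(O) = 10 (T(O) = 10 - 1*0 = 10 + 0 = 10)
396*T(13) - 432 = 396*10 - 432 = 3960 - 432 = 3528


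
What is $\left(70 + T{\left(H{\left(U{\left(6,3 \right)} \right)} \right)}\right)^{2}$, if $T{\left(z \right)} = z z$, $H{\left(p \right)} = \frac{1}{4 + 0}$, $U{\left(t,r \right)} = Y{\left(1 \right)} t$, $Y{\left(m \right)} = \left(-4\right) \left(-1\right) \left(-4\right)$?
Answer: $\frac{1256641}{256} \approx 4908.8$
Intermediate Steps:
$Y{\left(m \right)} = -16$ ($Y{\left(m \right)} = 4 \left(-4\right) = -16$)
$U{\left(t,r \right)} = - 16 t$
$H{\left(p \right)} = \frac{1}{4}$
$T{\left(z \right)} = z^{2}$
$\left(70 + T{\left(H{\left(U{\left(6,3 \right)} \right)} \right)}\right)^{2} = \left(70 + \left(\frac{1}{4}\right)^{2}\right)^{2} = \left(70 + \frac{1}{16}\right)^{2} = \left(\frac{1121}{16}\right)^{2} = \frac{1256641}{256}$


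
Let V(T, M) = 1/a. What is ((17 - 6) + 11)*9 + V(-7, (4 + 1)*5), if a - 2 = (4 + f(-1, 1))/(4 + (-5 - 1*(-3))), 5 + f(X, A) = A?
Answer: 397/2 ≈ 198.50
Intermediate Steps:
f(X, A) = -5 + A
a = 2 (a = 2 + (4 + (-5 + 1))/(4 + (-5 - 1*(-3))) = 2 + (4 - 4)/(4 + (-5 + 3)) = 2 + 0/(4 - 2) = 2 + 0/2 = 2 + 0*(1/2) = 2 + 0 = 2)
V(T, M) = 1/2
((17 - 6) + 11)*9 + V(-7, (4 + 1)*5) = ((17 - 6) + 11)*9 + 1/2 = (11 + 11)*9 + 1/2 = 22*9 + 1/2 = 198 + 1/2 = 397/2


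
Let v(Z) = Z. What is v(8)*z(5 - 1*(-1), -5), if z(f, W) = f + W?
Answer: 8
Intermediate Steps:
z(f, W) = W + f
v(8)*z(5 - 1*(-1), -5) = 8*(-5 + (5 - 1*(-1))) = 8*(-5 + (5 + 1)) = 8*(-5 + 6) = 8*1 = 8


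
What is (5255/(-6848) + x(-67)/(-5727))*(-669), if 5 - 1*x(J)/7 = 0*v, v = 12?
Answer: 6764719495/13072832 ≈ 517.46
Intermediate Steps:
x(J) = 35 (x(J) = 35 - 0*12 = 35 - 7*0 = 35 + 0 = 35)
(5255/(-6848) + x(-67)/(-5727))*(-669) = (5255/(-6848) + 35/(-5727))*(-669) = (5255*(-1/6848) + 35*(-1/5727))*(-669) = (-5255/6848 - 35/5727)*(-669) = -30335065/39218496*(-669) = 6764719495/13072832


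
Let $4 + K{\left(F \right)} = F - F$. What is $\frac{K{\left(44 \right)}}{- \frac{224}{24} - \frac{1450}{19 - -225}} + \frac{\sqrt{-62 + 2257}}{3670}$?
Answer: $\frac{1464}{5591} + \frac{\sqrt{2195}}{3670} \approx 0.27462$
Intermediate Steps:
$K{\left(F \right)} = -4$ ($K{\left(F \right)} = -4 + \left(F - F\right) = -4 + 0 = -4$)
$\frac{K{\left(44 \right)}}{- \frac{224}{24} - \frac{1450}{19 - -225}} + \frac{\sqrt{-62 + 2257}}{3670} = - \frac{4}{- \frac{224}{24} - \frac{1450}{19 - -225}} + \frac{\sqrt{-62 + 2257}}{3670} = - \frac{4}{\left(-224\right) \frac{1}{24} - \frac{1450}{19 + 225}} + \sqrt{2195} \cdot \frac{1}{3670} = - \frac{4}{- \frac{28}{3} - \frac{1450}{244}} + \frac{\sqrt{2195}}{3670} = - \frac{4}{- \frac{28}{3} - \frac{725}{122}} + \frac{\sqrt{2195}}{3670} = - \frac{4}{- \frac{5591}{366}} + \frac{\sqrt{2195}}{3670} = \left(-4\right) \left(- \frac{366}{5591}\right) + \frac{\sqrt{2195}}{3670} = \frac{1464}{5591} + \frac{\sqrt{2195}}{3670}$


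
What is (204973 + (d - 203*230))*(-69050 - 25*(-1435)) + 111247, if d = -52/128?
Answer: -168029241621/32 ≈ -5.2509e+9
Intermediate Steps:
d = -13/32 (d = -52*1/128 = -13/32 ≈ -0.40625)
(204973 + (d - 203*230))*(-69050 - 25*(-1435)) + 111247 = (204973 + (-13/32 - 203*230))*(-69050 - 25*(-1435)) + 111247 = (204973 + (-13/32 - 46690))*(-69050 + 35875) + 111247 = (204973 - 1494093/32)*(-33175) + 111247 = (5065043/32)*(-33175) + 111247 = -168032801525/32 + 111247 = -168029241621/32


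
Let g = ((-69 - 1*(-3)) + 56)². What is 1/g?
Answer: 1/100 ≈ 0.010000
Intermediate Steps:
g = 100 (g = ((-69 + 3) + 56)² = (-66 + 56)² = (-10)² = 100)
1/g = 1/100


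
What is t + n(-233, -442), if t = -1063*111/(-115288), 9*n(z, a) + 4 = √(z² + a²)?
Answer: 600785/1037592 + √249653/9 ≈ 56.096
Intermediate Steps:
n(z, a) = -4/9 + √(a² + z²)/9 (n(z, a) = -4/9 + √(z² + a²)/9 = -4/9 + √(a² + z²)/9)
t = 117993/115288 (t = -117993*(-1/115288) = 117993/115288 ≈ 1.0235)
t + n(-233, -442) = 117993/115288 + (-4/9 + √((-442)² + (-233)²)/9) = 117993/115288 + (-4/9 + √(195364 + 54289)/9) = 117993/115288 + (-4/9 + √249653/9) = 600785/1037592 + √249653/9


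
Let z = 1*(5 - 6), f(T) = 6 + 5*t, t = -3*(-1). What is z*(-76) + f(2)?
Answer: 97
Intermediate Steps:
t = 3
f(T) = 21 (f(T) = 6 + 5*3 = 6 + 15 = 21)
z = -1 (z = 1*(-1) = -1)
z*(-76) + f(2) = -1*(-76) + 21 = 76 + 21 = 97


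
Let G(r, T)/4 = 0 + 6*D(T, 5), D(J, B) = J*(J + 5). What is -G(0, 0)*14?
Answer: 0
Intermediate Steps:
D(J, B) = J*(5 + J)
G(r, T) = 24*T*(5 + T) (G(r, T) = 4*(0 + 6*(T*(5 + T))) = 4*(0 + 6*T*(5 + T)) = 4*(6*T*(5 + T)) = 24*T*(5 + T))
-G(0, 0)*14 = -24*0*(5 + 0)*14 = -24*0*5*14 = -1*0*14 = 0*14 = 0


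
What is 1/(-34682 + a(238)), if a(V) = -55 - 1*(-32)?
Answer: -1/34705 ≈ -2.8814e-5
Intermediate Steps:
a(V) = -23 (a(V) = -55 + 32 = -23)
1/(-34682 + a(238)) = 1/(-34682 - 23) = 1/(-34705) = -1/34705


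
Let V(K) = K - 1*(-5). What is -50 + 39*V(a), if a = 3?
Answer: 262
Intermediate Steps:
V(K) = 5 + K (V(K) = K + 5 = 5 + K)
-50 + 39*V(a) = -50 + 39*(5 + 3) = -50 + 39*8 = -50 + 312 = 262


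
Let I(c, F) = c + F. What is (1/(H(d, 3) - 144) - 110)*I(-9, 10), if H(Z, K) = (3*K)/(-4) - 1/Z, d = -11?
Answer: -707454/6431 ≈ -110.01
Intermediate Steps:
H(Z, K) = -1/Z - 3*K/4 (H(Z, K) = (3*K)*(-¼) - 1/Z = -3*K/4 - 1/Z = -1/Z - 3*K/4)
I(c, F) = F + c
(1/(H(d, 3) - 144) - 110)*I(-9, 10) = (1/((-1/(-11) - ¾*3) - 144) - 110)*(10 - 9) = (1/((-1*(-1/11) - 9/4) - 144) - 110)*1 = (1/((1/11 - 9/4) - 144) - 110)*1 = (1/(-95/44 - 144) - 110)*1 = (1/(-6431/44) - 110)*1 = (-44/6431 - 110)*1 = -707454/6431*1 = -707454/6431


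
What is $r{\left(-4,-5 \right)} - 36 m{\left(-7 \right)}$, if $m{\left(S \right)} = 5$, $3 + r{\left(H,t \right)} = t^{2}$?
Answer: $-158$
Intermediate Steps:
$r{\left(H,t \right)} = -3 + t^{2}$
$r{\left(-4,-5 \right)} - 36 m{\left(-7 \right)} = \left(-3 + \left(-5\right)^{2}\right) - 180 = \left(-3 + 25\right) - 180 = 22 - 180 = -158$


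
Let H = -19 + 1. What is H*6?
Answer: -108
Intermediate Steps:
H = -18
H*6 = -18*6 = -108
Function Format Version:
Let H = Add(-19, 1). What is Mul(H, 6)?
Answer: -108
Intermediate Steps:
H = -18
Mul(H, 6) = Mul(-18, 6) = -108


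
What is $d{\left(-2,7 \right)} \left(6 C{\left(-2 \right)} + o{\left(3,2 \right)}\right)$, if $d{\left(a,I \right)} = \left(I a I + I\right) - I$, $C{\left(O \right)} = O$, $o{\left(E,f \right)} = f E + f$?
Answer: $392$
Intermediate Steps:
$o{\left(E,f \right)} = f + E f$ ($o{\left(E,f \right)} = E f + f = f + E f$)
$d{\left(a,I \right)} = a I^{2}$ ($d{\left(a,I \right)} = \left(a I^{2} + I\right) - I = \left(I + a I^{2}\right) - I = a I^{2}$)
$d{\left(-2,7 \right)} \left(6 C{\left(-2 \right)} + o{\left(3,2 \right)}\right) = - 2 \cdot 7^{2} \left(6 \left(-2\right) + 2 \left(1 + 3\right)\right) = \left(-2\right) 49 \left(-12 + 2 \cdot 4\right) = - 98 \left(-12 + 8\right) = \left(-98\right) \left(-4\right) = 392$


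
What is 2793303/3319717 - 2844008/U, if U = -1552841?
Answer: 13778857129559/5154992665997 ≈ 2.6729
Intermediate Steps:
2793303/3319717 - 2844008/U = 2793303/3319717 - 2844008/(-1552841) = 2793303*(1/3319717) - 2844008*(-1/1552841) = 2793303/3319717 + 2844008/1552841 = 13778857129559/5154992665997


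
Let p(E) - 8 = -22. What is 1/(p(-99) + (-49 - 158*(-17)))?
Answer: 1/2623 ≈ 0.00038124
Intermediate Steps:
p(E) = -14 (p(E) = 8 - 22 = -14)
1/(p(-99) + (-49 - 158*(-17))) = 1/(-14 + (-49 - 158*(-17))) = 1/(-14 + (-49 + 2686)) = 1/(-14 + 2637) = 1/2623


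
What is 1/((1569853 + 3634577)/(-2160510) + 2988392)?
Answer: 6547/19564986653 ≈ 3.3463e-7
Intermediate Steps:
1/((1569853 + 3634577)/(-2160510) + 2988392) = 1/(5204430*(-1/2160510) + 2988392) = 1/(-15771/6547 + 2988392) = 1/(19564986653/6547) = 6547/19564986653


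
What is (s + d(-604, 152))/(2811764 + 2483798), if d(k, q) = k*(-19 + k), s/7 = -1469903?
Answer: -9913029/5295562 ≈ -1.8720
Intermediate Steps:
s = -10289321 (s = 7*(-1469903) = -10289321)
(s + d(-604, 152))/(2811764 + 2483798) = (-10289321 - 604*(-19 - 604))/(2811764 + 2483798) = (-10289321 - 604*(-623))/5295562 = (-10289321 + 376292)*(1/5295562) = -9913029*1/5295562 = -9913029/5295562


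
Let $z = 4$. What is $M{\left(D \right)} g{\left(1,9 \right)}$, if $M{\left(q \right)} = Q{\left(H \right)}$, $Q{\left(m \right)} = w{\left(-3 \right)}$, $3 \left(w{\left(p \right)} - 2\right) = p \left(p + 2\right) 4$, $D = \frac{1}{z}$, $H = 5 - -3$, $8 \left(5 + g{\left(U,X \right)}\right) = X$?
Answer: $- \frac{93}{4} \approx -23.25$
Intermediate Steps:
$g{\left(U,X \right)} = -5 + \frac{X}{8}$
$H = 8$ ($H = 5 + 3 = 8$)
$D = \frac{1}{4} \approx 0.25$
$w{\left(p \right)} = 2 + \frac{4 p \left(2 + p\right)}{3}$ ($w{\left(p \right)} = 2 + \frac{p \left(p + 2\right) 4}{3} = 2 + \frac{p \left(2 + p\right) 4}{3} = 2 + \frac{4 p \left(2 + p\right)}{3}$)
$Q{\left(m \right)} = 6$ ($Q{\left(m \right)} = 2 + \frac{4 \left(-3\right)^{2}}{3} + \frac{8}{3} \left(-3\right) = 2 + \frac{4}{3} \cdot 9 - 8 = 2 + 12 - 8 = 6$)
$M{\left(q \right)} = 6$
$M{\left(D \right)} g{\left(1,9 \right)} = 6 \left(-5 + \frac{1}{8} \cdot 9\right) = 6 \left(-5 + \frac{9}{8}\right) = 6 \left(- \frac{31}{8}\right) = - \frac{93}{4}$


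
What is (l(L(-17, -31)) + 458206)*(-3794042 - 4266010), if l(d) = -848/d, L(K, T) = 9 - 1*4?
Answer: -18458986009464/5 ≈ -3.6918e+12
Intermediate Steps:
L(K, T) = 5 (L(K, T) = 9 - 4 = 5)
(l(L(-17, -31)) + 458206)*(-3794042 - 4266010) = (-848/5 + 458206)*(-3794042 - 4266010) = (-848*⅕ + 458206)*(-8060052) = (-848/5 + 458206)*(-8060052) = (2290182/5)*(-8060052) = -18458986009464/5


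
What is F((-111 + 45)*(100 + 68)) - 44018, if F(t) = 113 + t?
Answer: -54993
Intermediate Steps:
F((-111 + 45)*(100 + 68)) - 44018 = (113 + (-111 + 45)*(100 + 68)) - 44018 = (113 - 66*168) - 44018 = (113 - 11088) - 44018 = -10975 - 44018 = -54993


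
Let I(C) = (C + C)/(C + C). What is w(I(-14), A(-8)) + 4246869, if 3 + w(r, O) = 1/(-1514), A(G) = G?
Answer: 6429755123/1514 ≈ 4.2469e+6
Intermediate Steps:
I(C) = 1 (I(C) = (2*C)/((2*C)) = (2*C)*(1/(2*C)) = 1)
w(r, O) = -4543/1514 (w(r, O) = -3 + 1/(-1514) = -3 - 1/1514 = -4543/1514)
w(I(-14), A(-8)) + 4246869 = -4543/1514 + 4246869 = 6429755123/1514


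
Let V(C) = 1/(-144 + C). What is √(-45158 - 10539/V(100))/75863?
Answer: 7*√8542/75863 ≈ 0.0085280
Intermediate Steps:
√(-45158 - 10539/V(100))/75863 = √(-45158 - 10539/(1/(-144 + 100)))/75863 = √(-45158 - 10539/(1/(-44)))*(1/75863) = √(-45158 - 10539/(-1/44))*(1/75863) = √(-45158 - 10539*(-44))*(1/75863) = √(-45158 + 463716)*(1/75863) = √418558*(1/75863) = (7*√8542)*(1/75863) = 7*√8542/75863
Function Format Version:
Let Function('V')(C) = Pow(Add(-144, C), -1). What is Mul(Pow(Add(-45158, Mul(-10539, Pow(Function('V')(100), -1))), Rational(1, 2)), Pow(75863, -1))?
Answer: Mul(Rational(7, 75863), Pow(8542, Rational(1, 2))) ≈ 0.0085280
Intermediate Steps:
Mul(Pow(Add(-45158, Mul(-10539, Pow(Function('V')(100), -1))), Rational(1, 2)), Pow(75863, -1)) = Mul(Pow(Add(-45158, Mul(-10539, Pow(Pow(Add(-144, 100), -1), -1))), Rational(1, 2)), Pow(75863, -1)) = Mul(Pow(Add(-45158, Mul(-10539, Pow(Pow(-44, -1), -1))), Rational(1, 2)), Rational(1, 75863)) = Mul(Pow(Add(-45158, Mul(-10539, Pow(Rational(-1, 44), -1))), Rational(1, 2)), Rational(1, 75863)) = Mul(Pow(Add(-45158, Mul(-10539, -44)), Rational(1, 2)), Rational(1, 75863)) = Mul(Pow(Add(-45158, 463716), Rational(1, 2)), Rational(1, 75863)) = Mul(Pow(418558, Rational(1, 2)), Rational(1, 75863)) = Mul(Mul(7, Pow(8542, Rational(1, 2))), Rational(1, 75863)) = Mul(Rational(7, 75863), Pow(8542, Rational(1, 2)))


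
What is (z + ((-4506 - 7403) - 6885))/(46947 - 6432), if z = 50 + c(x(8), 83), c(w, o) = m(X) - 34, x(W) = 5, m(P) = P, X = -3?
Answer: -18781/40515 ≈ -0.46356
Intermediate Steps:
c(w, o) = -37 (c(w, o) = -3 - 34 = -37)
z = 13 (z = 50 - 37 = 13)
(z + ((-4506 - 7403) - 6885))/(46947 - 6432) = (13 + ((-4506 - 7403) - 6885))/(46947 - 6432) = (13 + (-11909 - 6885))/40515 = (13 - 18794)*(1/40515) = -18781*1/40515 = -18781/40515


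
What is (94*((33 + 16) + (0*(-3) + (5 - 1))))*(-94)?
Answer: -468308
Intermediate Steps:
(94*((33 + 16) + (0*(-3) + (5 - 1))))*(-94) = (94*(49 + (0 + 4)))*(-94) = (94*(49 + 4))*(-94) = (94*53)*(-94) = 4982*(-94) = -468308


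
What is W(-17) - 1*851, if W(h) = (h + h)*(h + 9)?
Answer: -579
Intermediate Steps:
W(h) = 2*h*(9 + h) (W(h) = (2*h)*(9 + h) = 2*h*(9 + h))
W(-17) - 1*851 = 2*(-17)*(9 - 17) - 1*851 = 2*(-17)*(-8) - 851 = 272 - 851 = -579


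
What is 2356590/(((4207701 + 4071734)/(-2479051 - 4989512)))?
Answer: -3520068176034/1655887 ≈ -2.1258e+6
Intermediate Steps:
2356590/(((4207701 + 4071734)/(-2479051 - 4989512))) = 2356590/((8279435/(-7468563))) = 2356590/((8279435*(-1/7468563))) = 2356590/(-8279435/7468563) = 2356590*(-7468563/8279435) = -3520068176034/1655887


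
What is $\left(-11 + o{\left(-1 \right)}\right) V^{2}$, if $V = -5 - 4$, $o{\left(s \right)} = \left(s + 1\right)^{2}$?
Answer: $-891$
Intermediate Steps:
$o{\left(s \right)} = \left(1 + s\right)^{2}$
$V = -9$
$\left(-11 + o{\left(-1 \right)}\right) V^{2} = \left(-11 + \left(1 - 1\right)^{2}\right) \left(-9\right)^{2} = \left(-11 + 0^{2}\right) 81 = \left(-11 + 0\right) 81 = \left(-11\right) 81 = -891$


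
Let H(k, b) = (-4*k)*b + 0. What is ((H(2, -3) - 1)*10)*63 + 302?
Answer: 14792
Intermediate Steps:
H(k, b) = -4*b*k (H(k, b) = -4*b*k + 0 = -4*b*k)
((H(2, -3) - 1)*10)*63 + 302 = ((-4*(-3)*2 - 1)*10)*63 + 302 = ((24 - 1)*10)*63 + 302 = (23*10)*63 + 302 = 230*63 + 302 = 14490 + 302 = 14792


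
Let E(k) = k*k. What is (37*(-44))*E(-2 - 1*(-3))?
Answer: -1628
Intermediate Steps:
E(k) = k²
(37*(-44))*E(-2 - 1*(-3)) = (37*(-44))*(-2 - 1*(-3))² = -1628*(-2 + 3)² = -1628*1² = -1628*1 = -1628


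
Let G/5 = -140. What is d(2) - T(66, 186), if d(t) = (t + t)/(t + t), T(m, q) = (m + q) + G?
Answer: 449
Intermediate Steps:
G = -700 (G = 5*(-140) = -700)
T(m, q) = -700 + m + q (T(m, q) = (m + q) - 700 = -700 + m + q)
d(t) = 1 (d(t) = (2*t)/((2*t)) = (2*t)*(1/(2*t)) = 1)
d(2) - T(66, 186) = 1 - (-700 + 66 + 186) = 1 - 1*(-448) = 1 + 448 = 449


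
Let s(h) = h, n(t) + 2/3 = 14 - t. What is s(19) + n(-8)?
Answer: 121/3 ≈ 40.333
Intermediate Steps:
n(t) = 40/3 - t (n(t) = -2/3 + (14 - t) = 40/3 - t)
s(19) + n(-8) = 19 + (40/3 - 1*(-8)) = 19 + (40/3 + 8) = 19 + 64/3 = 121/3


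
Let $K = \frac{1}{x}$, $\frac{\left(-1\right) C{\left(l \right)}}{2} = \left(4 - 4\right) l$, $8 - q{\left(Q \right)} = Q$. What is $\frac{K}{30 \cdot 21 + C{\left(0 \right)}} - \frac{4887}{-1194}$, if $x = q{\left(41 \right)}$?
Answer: $\frac{8466628}{2068605} \approx 4.0929$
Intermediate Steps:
$q{\left(Q \right)} = 8 - Q$
$C{\left(l \right)} = 0$ ($C{\left(l \right)} = - 2 \left(4 - 4\right) l = - 2 \cdot 0 l = \left(-2\right) 0 = 0$)
$x = -33$ ($x = 8 - 41 = -33$)
$K = - \frac{1}{33}$ ($K = \frac{1}{-33} = - \frac{1}{33} \approx -0.030303$)
$\frac{K}{30 \cdot 21 + C{\left(0 \right)}} - \frac{4887}{-1194} = - \frac{1}{33 \left(30 \cdot 21 + 0\right)} - \frac{4887}{-1194} = - \frac{1}{33 \left(630 + 0\right)} - - \frac{1629}{398} = - \frac{1}{33 \cdot 630} + \frac{1629}{398} = \left(- \frac{1}{33}\right) \frac{1}{630} + \frac{1629}{398} = - \frac{1}{20790} + \frac{1629}{398} = \frac{8466628}{2068605}$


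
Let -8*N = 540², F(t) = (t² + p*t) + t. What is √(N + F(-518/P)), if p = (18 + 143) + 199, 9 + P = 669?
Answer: I*√4000192589/330 ≈ 191.66*I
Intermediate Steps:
P = 660 (P = -9 + 669 = 660)
p = 360 (p = 161 + 199 = 360)
F(t) = t² + 361*t (F(t) = (t² + 360*t) + t = t² + 361*t)
N = -36450 (N = -⅛*540² = -⅛*291600 = -36450)
√(N + F(-518/P)) = √(-36450 + (-518/660)*(361 - 518/660)) = √(-36450 + (-518*1/660)*(361 - 518*1/660)) = √(-36450 - 259*(361 - 259/330)/330) = √(-36450 - 259/330*118871/330) = √(-36450 - 30787589/108900) = √(-4000192589/108900) = I*√4000192589/330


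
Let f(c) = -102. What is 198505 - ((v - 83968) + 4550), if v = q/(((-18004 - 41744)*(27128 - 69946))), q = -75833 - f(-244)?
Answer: 711007593948203/2558289864 ≈ 2.7792e+5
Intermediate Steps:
q = -75731 (q = -75833 - 1*(-102) = -75833 + 102 = -75731)
v = -75731/2558289864 (v = -75731*1/((-18004 - 41744)*(27128 - 69946)) = -75731/((-59748*(-42818))) = -75731/2558289864 ≈ -2.9602e-5)
198505 - ((v - 83968) + 4550) = 198505 - ((-75731/2558289864 - 83968) + 4550) = 198505 - (-214814483376083/2558289864 + 4550) = 198505 - 1*(-203174264494883/2558289864) = 198505 + 203174264494883/2558289864 = 711007593948203/2558289864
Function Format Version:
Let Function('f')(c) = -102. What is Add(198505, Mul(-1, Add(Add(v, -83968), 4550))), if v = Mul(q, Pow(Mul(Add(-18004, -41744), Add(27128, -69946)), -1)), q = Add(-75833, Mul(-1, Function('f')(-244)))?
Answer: Rational(711007593948203, 2558289864) ≈ 2.7792e+5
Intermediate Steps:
q = -75731 (q = Add(-75833, Mul(-1, -102)) = Add(-75833, 102) = -75731)
v = Rational(-75731, 2558289864) (v = Mul(-75731, Pow(Mul(Add(-18004, -41744), Add(27128, -69946)), -1)) = Mul(-75731, Pow(Mul(-59748, -42818), -1)) = Mul(-75731, Pow(2558289864, -1)) = Mul(-75731, Rational(1, 2558289864)) = Rational(-75731, 2558289864) ≈ -2.9602e-5)
Add(198505, Mul(-1, Add(Add(v, -83968), 4550))) = Add(198505, Mul(-1, Add(Add(Rational(-75731, 2558289864), -83968), 4550))) = Add(198505, Mul(-1, Add(Rational(-214814483376083, 2558289864), 4550))) = Add(198505, Mul(-1, Rational(-203174264494883, 2558289864))) = Add(198505, Rational(203174264494883, 2558289864)) = Rational(711007593948203, 2558289864)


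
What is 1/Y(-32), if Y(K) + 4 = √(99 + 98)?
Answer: 4/181 + √197/181 ≈ 0.099645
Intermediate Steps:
Y(K) = -4 + √197 (Y(K) = -4 + √(99 + 98) = -4 + √197)
1/Y(-32) = 1/(-4 + √197)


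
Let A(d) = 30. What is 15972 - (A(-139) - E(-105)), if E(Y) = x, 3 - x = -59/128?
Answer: 2041019/128 ≈ 15945.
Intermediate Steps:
x = 443/128 (x = 3 - (-59)/128 = 3 - 1*(-59/128) = 3 + 59/128 = 443/128 ≈ 3.4609)
E(Y) = 443/128
15972 - (A(-139) - E(-105)) = 15972 - (30 - 1*443/128) = 15972 - (30 - 443/128) = 15972 - 1*3397/128 = 15972 - 3397/128 = 2041019/128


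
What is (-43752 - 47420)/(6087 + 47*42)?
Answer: -91172/8061 ≈ -11.310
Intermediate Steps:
(-43752 - 47420)/(6087 + 47*42) = -91172/(6087 + 1974) = -91172/8061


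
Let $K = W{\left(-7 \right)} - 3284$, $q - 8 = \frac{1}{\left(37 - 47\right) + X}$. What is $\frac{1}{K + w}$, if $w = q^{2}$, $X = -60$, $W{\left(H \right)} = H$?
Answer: $- \frac{4900}{15813419} \approx -0.00030986$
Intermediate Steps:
$q = \frac{559}{70}$ ($q = 8 + \frac{1}{\left(37 - 47\right) - 60} = 8 + \frac{1}{-10 - 60} = 8 + \frac{1}{-70} = 8 - \frac{1}{70} = \frac{559}{70} \approx 7.9857$)
$w = \frac{312481}{4900}$ ($w = \left(\frac{559}{70}\right)^{2} = \frac{312481}{4900} \approx 63.772$)
$K = -3291$ ($K = -7 - 3284 = -3291$)
$\frac{1}{K + w} = \frac{1}{-3291 + \frac{312481}{4900}} = \frac{1}{- \frac{15813419}{4900}} = - \frac{4900}{15813419}$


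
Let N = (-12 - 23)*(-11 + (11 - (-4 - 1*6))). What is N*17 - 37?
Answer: -5987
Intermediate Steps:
N = -350 (N = -35*(-11 + (11 - (-4 - 6))) = -35*(-11 + (11 - 1*(-10))) = -35*(-11 + (11 + 10)) = -35*(-11 + 21) = -35*10 = -350)
N*17 - 37 = -350*17 - 37 = -5950 - 37 = -5987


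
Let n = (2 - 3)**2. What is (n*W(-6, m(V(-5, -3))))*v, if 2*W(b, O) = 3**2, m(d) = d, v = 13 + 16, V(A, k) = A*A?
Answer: 261/2 ≈ 130.50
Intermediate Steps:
V(A, k) = A**2
n = 1 (n = (-1)**2 = 1)
v = 29
W(b, O) = 9/2 (W(b, O) = (1/2)*3**2 = (1/2)*9 = 9/2)
(n*W(-6, m(V(-5, -3))))*v = (1*(9/2))*29 = (9/2)*29 = 261/2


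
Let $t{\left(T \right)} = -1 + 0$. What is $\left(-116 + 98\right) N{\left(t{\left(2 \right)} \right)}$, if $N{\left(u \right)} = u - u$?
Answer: $0$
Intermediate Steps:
$t{\left(T \right)} = -1$
$N{\left(u \right)} = 0$
$\left(-116 + 98\right) N{\left(t{\left(2 \right)} \right)} = \left(-116 + 98\right) 0 = \left(-18\right) 0 = 0$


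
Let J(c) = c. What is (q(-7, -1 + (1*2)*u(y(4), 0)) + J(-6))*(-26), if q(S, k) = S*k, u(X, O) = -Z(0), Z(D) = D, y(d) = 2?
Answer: -26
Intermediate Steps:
u(X, O) = 0 (u(X, O) = -1*0 = 0)
(q(-7, -1 + (1*2)*u(y(4), 0)) + J(-6))*(-26) = (-7*(-1 + (1*2)*0) - 6)*(-26) = (-7*(-1 + 2*0) - 6)*(-26) = (-7*(-1 + 0) - 6)*(-26) = (-7*(-1) - 6)*(-26) = (7 - 6)*(-26) = 1*(-26) = -26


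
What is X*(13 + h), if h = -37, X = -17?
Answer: 408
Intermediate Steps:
X*(13 + h) = -17*(13 - 37) = -17*(-24) = 408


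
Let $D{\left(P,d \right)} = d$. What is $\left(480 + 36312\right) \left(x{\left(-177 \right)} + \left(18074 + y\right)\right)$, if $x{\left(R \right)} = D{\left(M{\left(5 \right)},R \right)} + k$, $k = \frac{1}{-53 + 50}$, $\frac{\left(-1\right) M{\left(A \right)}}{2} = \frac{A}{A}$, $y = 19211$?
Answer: $1365265272$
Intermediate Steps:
$M{\left(A \right)} = -2$ ($M{\left(A \right)} = - 2 \frac{A}{A} = \left(-2\right) 1 = -2$)
$k = - \frac{1}{3}$ ($k = \frac{1}{-3} = - \frac{1}{3} \approx -0.33333$)
$x{\left(R \right)} = - \frac{1}{3} + R$ ($x{\left(R \right)} = R - \frac{1}{3} = - \frac{1}{3} + R$)
$\left(480 + 36312\right) \left(x{\left(-177 \right)} + \left(18074 + y\right)\right) = \left(480 + 36312\right) \left(\left(- \frac{1}{3} - 177\right) + \left(18074 + 19211\right)\right) = 36792 \left(- \frac{532}{3} + 37285\right) = 36792 \cdot \frac{111323}{3} = 1365265272$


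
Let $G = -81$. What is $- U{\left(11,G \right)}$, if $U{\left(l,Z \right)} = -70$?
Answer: $70$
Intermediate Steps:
$- U{\left(11,G \right)} = \left(-1\right) \left(-70\right) = 70$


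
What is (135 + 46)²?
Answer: 32761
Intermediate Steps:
(135 + 46)² = 181² = 32761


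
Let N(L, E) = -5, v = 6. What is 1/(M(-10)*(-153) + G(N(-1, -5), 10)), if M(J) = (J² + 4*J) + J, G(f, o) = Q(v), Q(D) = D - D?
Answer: -1/7650 ≈ -0.00013072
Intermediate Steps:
Q(D) = 0
G(f, o) = 0
M(J) = J² + 5*J
1/(M(-10)*(-153) + G(N(-1, -5), 10)) = 1/(-10*(5 - 10)*(-153) + 0) = 1/(-10*(-5)*(-153) + 0) = 1/(50*(-153) + 0) = 1/(-7650 + 0) = 1/(-7650) = -1/7650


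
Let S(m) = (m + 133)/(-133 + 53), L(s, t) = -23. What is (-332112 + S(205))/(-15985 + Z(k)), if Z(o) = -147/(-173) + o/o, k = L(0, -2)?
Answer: 2298244277/110603400 ≈ 20.779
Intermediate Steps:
k = -23
Z(o) = 320/173 (Z(o) = -147*(-1/173) + 1 = 147/173 + 1 = 320/173)
S(m) = -133/80 - m/80 (S(m) = (133 + m)/(-80) = (133 + m)*(-1/80) = -133/80 - m/80)
(-332112 + S(205))/(-15985 + Z(k)) = (-332112 + (-133/80 - 1/80*205))/(-15985 + 320/173) = (-332112 + (-133/80 - 41/16))/(-2765085/173) = (-332112 - 169/40)*(-173/2765085) = -13284649/40*(-173/2765085) = 2298244277/110603400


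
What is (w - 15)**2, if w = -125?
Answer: 19600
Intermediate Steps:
(w - 15)**2 = (-125 - 15)**2 = (-140)**2 = 19600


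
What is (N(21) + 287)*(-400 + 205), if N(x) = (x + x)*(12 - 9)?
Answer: -80535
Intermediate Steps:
N(x) = 6*x (N(x) = (2*x)*3 = 6*x)
(N(21) + 287)*(-400 + 205) = (6*21 + 287)*(-400 + 205) = (126 + 287)*(-195) = 413*(-195) = -80535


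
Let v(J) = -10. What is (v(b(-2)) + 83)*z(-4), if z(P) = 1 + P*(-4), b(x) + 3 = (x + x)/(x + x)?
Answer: 1241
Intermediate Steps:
b(x) = -2 (b(x) = -3 + (x + x)/(x + x) = -3 + (2*x)/((2*x)) = -3 + (2*x)*(1/(2*x)) = -3 + 1 = -2)
z(P) = 1 - 4*P
(v(b(-2)) + 83)*z(-4) = (-10 + 83)*(1 - 4*(-4)) = 73*(1 + 16) = 73*17 = 1241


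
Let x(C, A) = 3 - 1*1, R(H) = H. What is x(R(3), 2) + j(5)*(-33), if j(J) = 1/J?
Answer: -23/5 ≈ -4.6000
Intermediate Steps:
x(C, A) = 2 (x(C, A) = 3 - 1 = 2)
j(J) = 1/J
x(R(3), 2) + j(5)*(-33) = 2 - 33/5 = -23/5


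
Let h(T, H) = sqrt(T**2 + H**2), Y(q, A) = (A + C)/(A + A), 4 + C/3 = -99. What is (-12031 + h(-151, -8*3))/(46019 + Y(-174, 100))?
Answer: -2406200/9203591 + 200*sqrt(23377)/9203591 ≈ -0.25812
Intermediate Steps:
C = -309 (C = -12 + 3*(-99) = -12 - 297 = -309)
Y(q, A) = (-309 + A)/(2*A) (Y(q, A) = (A - 309)/(A + A) = (-309 + A)/((2*A)) = (-309 + A)*(1/(2*A)) = (-309 + A)/(2*A))
h(T, H) = sqrt(H**2 + T**2)
(-12031 + h(-151, -8*3))/(46019 + Y(-174, 100)) = (-12031 + sqrt((-8*3)**2 + (-151)**2))/(46019 + (1/2)*(-309 + 100)/100) = (-12031 + sqrt((-24)**2 + 22801))/(46019 + (1/2)*(1/100)*(-209)) = (-12031 + sqrt(576 + 22801))/(46019 - 209/200) = (-12031 + sqrt(23377))/(9203591/200) = (-12031 + sqrt(23377))*(200/9203591) = -2406200/9203591 + 200*sqrt(23377)/9203591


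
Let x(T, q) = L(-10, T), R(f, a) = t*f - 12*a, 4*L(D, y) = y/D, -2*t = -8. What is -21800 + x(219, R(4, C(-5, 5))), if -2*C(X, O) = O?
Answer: -872219/40 ≈ -21805.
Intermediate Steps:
t = 4 (t = -½*(-8) = 4)
C(X, O) = -O/2
L(D, y) = y/(4*D) (L(D, y) = (y/D)/4 = y/(4*D))
R(f, a) = -12*a + 4*f (R(f, a) = 4*f - 12*a = -12*a + 4*f)
x(T, q) = -T/40 (x(T, q) = (¼)*T/(-10) = (¼)*T*(-⅒) = -T/40)
-21800 + x(219, R(4, C(-5, 5))) = -21800 - 1/40*219 = -21800 - 219/40 = -872219/40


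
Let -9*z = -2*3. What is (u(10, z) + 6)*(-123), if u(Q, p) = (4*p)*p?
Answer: -2870/3 ≈ -956.67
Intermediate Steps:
z = ⅔ (z = -(-2)*3/9 = -⅑*(-6) = ⅔ ≈ 0.66667)
u(Q, p) = 4*p²
(u(10, z) + 6)*(-123) = (4*(⅔)² + 6)*(-123) = (4*(4/9) + 6)*(-123) = (16/9 + 6)*(-123) = (70/9)*(-123) = -2870/3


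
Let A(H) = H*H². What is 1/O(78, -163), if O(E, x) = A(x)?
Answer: -1/4330747 ≈ -2.3091e-7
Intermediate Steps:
A(H) = H³
O(E, x) = x³
1/O(78, -163) = 1/((-163)³) = 1/(-4330747) = -1/4330747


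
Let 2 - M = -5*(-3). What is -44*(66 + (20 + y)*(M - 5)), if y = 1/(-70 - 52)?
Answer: 788700/61 ≈ 12930.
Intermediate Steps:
y = -1/122 (y = 1/(-122) = -1/122 ≈ -0.0081967)
M = -13 (M = 2 - (-1)*5*(-3) = 2 - (-1)*(-15) = 2 - 1*15 = 2 - 15 = -13)
-44*(66 + (20 + y)*(M - 5)) = -44*(66 + (20 - 1/122)*(-13 - 5)) = -44*(66 + (2439/122)*(-18)) = -44*(66 - 21951/61) = -44*(-17925/61) = 788700/61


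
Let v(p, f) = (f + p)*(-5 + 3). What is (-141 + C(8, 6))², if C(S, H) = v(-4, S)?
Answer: 22201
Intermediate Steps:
v(p, f) = -2*f - 2*p (v(p, f) = (f + p)*(-2) = -2*f - 2*p)
C(S, H) = 8 - 2*S (C(S, H) = -2*S - 2*(-4) = -2*S + 8 = 8 - 2*S)
(-141 + C(8, 6))² = (-141 + (8 - 2*8))² = (-141 + (8 - 16))² = (-141 - 8)² = (-149)² = 22201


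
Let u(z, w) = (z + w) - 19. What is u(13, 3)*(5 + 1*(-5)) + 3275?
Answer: 3275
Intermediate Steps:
u(z, w) = -19 + w + z (u(z, w) = (w + z) - 19 = -19 + w + z)
u(13, 3)*(5 + 1*(-5)) + 3275 = (-19 + 3 + 13)*(5 + 1*(-5)) + 3275 = -3*(5 - 5) + 3275 = -3*0 + 3275 = 0 + 3275 = 3275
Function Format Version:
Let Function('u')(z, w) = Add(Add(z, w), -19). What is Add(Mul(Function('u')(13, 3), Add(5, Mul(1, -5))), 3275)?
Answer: 3275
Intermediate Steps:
Function('u')(z, w) = Add(-19, w, z) (Function('u')(z, w) = Add(Add(w, z), -19) = Add(-19, w, z))
Add(Mul(Function('u')(13, 3), Add(5, Mul(1, -5))), 3275) = Add(Mul(Add(-19, 3, 13), Add(5, Mul(1, -5))), 3275) = Add(Mul(-3, Add(5, -5)), 3275) = Add(Mul(-3, 0), 3275) = Add(0, 3275) = 3275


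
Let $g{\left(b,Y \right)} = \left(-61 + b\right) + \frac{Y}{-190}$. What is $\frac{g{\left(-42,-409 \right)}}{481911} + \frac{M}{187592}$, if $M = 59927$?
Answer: $\frac{913917807353}{2862750529880} \approx 0.31924$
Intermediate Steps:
$g{\left(b,Y \right)} = -61 + b - \frac{Y}{190}$ ($g{\left(b,Y \right)} = \left(-61 + b\right) + Y \left(- \frac{1}{190}\right) = \left(-61 + b\right) - \frac{Y}{190} = -61 + b - \frac{Y}{190}$)
$\frac{g{\left(-42,-409 \right)}}{481911} + \frac{M}{187592} = \frac{-61 - 42 - - \frac{409}{190}}{481911} + \frac{59927}{187592} = \left(-61 - 42 + \frac{409}{190}\right) \frac{1}{481911} + 59927 \cdot \frac{1}{187592} = \left(- \frac{19161}{190}\right) \frac{1}{481911} + \frac{59927}{187592} = - \frac{6387}{30521030} + \frac{59927}{187592} = \frac{913917807353}{2862750529880}$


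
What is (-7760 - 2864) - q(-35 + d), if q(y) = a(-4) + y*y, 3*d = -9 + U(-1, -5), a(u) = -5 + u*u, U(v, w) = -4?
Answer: -109639/9 ≈ -12182.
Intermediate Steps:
a(u) = -5 + u²
d = -13/3 (d = (-9 - 4)/3 = (⅓)*(-13) = -13/3 ≈ -4.3333)
q(y) = 11 + y² (q(y) = (-5 + (-4)²) + y*y = (-5 + 16) + y² = 11 + y²)
(-7760 - 2864) - q(-35 + d) = (-7760 - 2864) - (11 + (-35 - 13/3)²) = -10624 - (11 + (-118/3)²) = -10624 - (11 + 13924/9) = -10624 - 1*14023/9 = -10624 - 14023/9 = -109639/9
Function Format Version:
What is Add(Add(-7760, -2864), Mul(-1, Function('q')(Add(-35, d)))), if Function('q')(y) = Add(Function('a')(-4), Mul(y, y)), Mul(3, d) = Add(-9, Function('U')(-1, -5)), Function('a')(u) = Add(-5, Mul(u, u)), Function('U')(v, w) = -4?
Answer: Rational(-109639, 9) ≈ -12182.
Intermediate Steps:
Function('a')(u) = Add(-5, Pow(u, 2))
d = Rational(-13, 3) (d = Mul(Rational(1, 3), Add(-9, -4)) = Mul(Rational(1, 3), -13) = Rational(-13, 3) ≈ -4.3333)
Function('q')(y) = Add(11, Pow(y, 2)) (Function('q')(y) = Add(Add(-5, Pow(-4, 2)), Mul(y, y)) = Add(Add(-5, 16), Pow(y, 2)) = Add(11, Pow(y, 2)))
Add(Add(-7760, -2864), Mul(-1, Function('q')(Add(-35, d)))) = Add(Add(-7760, -2864), Mul(-1, Add(11, Pow(Add(-35, Rational(-13, 3)), 2)))) = Add(-10624, Mul(-1, Add(11, Pow(Rational(-118, 3), 2)))) = Add(-10624, Mul(-1, Add(11, Rational(13924, 9)))) = Add(-10624, Mul(-1, Rational(14023, 9))) = Add(-10624, Rational(-14023, 9)) = Rational(-109639, 9)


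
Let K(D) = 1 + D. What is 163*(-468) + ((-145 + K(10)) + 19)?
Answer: -76399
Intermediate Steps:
163*(-468) + ((-145 + K(10)) + 19) = 163*(-468) + ((-145 + (1 + 10)) + 19) = -76284 + ((-145 + 11) + 19) = -76284 + (-134 + 19) = -76284 - 115 = -76399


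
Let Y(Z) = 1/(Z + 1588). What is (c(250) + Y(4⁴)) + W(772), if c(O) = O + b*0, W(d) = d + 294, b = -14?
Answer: 2426705/1844 ≈ 1316.0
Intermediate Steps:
W(d) = 294 + d
c(O) = O (c(O) = O - 14*0 = O + 0 = O)
Y(Z) = 1/(1588 + Z)
(c(250) + Y(4⁴)) + W(772) = (250 + 1/(1588 + 4⁴)) + (294 + 772) = (250 + 1/(1588 + 256)) + 1066 = (250 + 1/1844) + 1066 = 461001/1844 + 1066 = 2426705/1844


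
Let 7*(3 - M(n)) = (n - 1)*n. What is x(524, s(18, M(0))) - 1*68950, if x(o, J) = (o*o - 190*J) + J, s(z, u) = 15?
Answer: 202791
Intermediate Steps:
M(n) = 3 - n*(-1 + n)/7 (M(n) = 3 - (n - 1)*n/7 = 3 - (-1 + n)*n/7 = 3 - n*(-1 + n)/7)
x(o, J) = o² - 189*J (x(o, J) = (o² - 190*J) + J = o² - 189*J)
x(524, s(18, M(0))) - 1*68950 = (524² - 189*15) - 1*68950 = (274576 - 2835) - 68950 = 271741 - 68950 = 202791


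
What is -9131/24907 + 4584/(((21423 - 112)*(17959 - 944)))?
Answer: -3310847284427/9031444205155 ≈ -0.36659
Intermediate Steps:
-9131/24907 + 4584/(((21423 - 112)*(17959 - 944))) = -9131*1/24907 + 4584/((21311*17015)) = -9131/24907 + 4584/362606665 = -3310847284427/9031444205155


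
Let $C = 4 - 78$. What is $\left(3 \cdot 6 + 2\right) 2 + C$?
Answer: $-34$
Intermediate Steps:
$C = -74$ ($C = 4 - 78 = -74$)
$\left(3 \cdot 6 + 2\right) 2 + C = \left(3 \cdot 6 + 2\right) 2 - 74 = \left(18 + 2\right) 2 - 74 = 20 \cdot 2 - 74 = 40 - 74 = -34$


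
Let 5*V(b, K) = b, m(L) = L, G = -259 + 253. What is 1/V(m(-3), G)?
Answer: -5/3 ≈ -1.6667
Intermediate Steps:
G = -6
V(b, K) = b/5
1/V(m(-3), G) = 1/((1/5)*(-3)) = 1/(-3/5) = -5/3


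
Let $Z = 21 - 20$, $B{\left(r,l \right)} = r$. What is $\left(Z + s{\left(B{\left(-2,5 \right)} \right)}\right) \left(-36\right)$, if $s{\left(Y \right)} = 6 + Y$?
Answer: $-180$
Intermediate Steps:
$Z = 1$ ($Z = 21 - 20 = 1$)
$\left(Z + s{\left(B{\left(-2,5 \right)} \right)}\right) \left(-36\right) = \left(1 + \left(6 - 2\right)\right) \left(-36\right) = \left(1 + 4\right) \left(-36\right) = 5 \left(-36\right) = -180$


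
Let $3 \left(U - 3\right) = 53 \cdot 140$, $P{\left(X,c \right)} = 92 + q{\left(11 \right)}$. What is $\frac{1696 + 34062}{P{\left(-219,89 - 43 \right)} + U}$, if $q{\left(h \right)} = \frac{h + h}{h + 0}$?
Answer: $\frac{107274}{7711} \approx 13.912$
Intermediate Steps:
$q{\left(h \right)} = 2$ ($q{\left(h \right)} = \frac{2 h}{h} = 2$)
$P{\left(X,c \right)} = 94$ ($P{\left(X,c \right)} = 92 + 2 = 94$)
$U = \frac{7429}{3}$ ($U = 3 + \frac{53 \cdot 140}{3} = 3 + \frac{1}{3} \cdot 7420 = 3 + \frac{7420}{3} = \frac{7429}{3} \approx 2476.3$)
$\frac{1696 + 34062}{P{\left(-219,89 - 43 \right)} + U} = \frac{1696 + 34062}{94 + \frac{7429}{3}} = \frac{35758}{\frac{7711}{3}} = 35758 \cdot \frac{3}{7711} = \frac{107274}{7711}$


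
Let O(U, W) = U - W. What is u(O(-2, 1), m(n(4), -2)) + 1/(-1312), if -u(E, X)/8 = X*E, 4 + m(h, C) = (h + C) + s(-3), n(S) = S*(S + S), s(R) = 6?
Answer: 1007615/1312 ≈ 768.00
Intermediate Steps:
n(S) = 2*S² (n(S) = S*(2*S) = 2*S²)
m(h, C) = 2 + C + h (m(h, C) = -4 + ((h + C) + 6) = -4 + ((C + h) + 6) = -4 + (6 + C + h) = 2 + C + h)
u(E, X) = -8*E*X (u(E, X) = -8*X*E = -8*E*X)
u(O(-2, 1), m(n(4), -2)) + 1/(-1312) = -8*(-2 - 1*1)*(2 - 2 + 2*4²) + 1/(-1312) = -8*(-2 - 1)*(2 - 2 + 2*16) - 1/1312 = -8*(-3)*(2 - 2 + 32) - 1/1312 = -8*(-3)*32 - 1/1312 = 768 - 1/1312 = 1007615/1312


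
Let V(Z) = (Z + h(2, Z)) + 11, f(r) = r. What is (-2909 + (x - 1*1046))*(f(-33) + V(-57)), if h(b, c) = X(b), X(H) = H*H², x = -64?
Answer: 285349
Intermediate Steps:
X(H) = H³
h(b, c) = b³
V(Z) = 19 + Z (V(Z) = (Z + 2³) + 11 = (Z + 8) + 11 = (8 + Z) + 11 = 19 + Z)
(-2909 + (x - 1*1046))*(f(-33) + V(-57)) = (-2909 + (-64 - 1*1046))*(-33 + (19 - 57)) = (-2909 + (-64 - 1046))*(-33 - 38) = (-2909 - 1110)*(-71) = -4019*(-71) = 285349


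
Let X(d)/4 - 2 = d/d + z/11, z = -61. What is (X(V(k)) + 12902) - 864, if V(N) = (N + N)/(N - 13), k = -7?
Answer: 132306/11 ≈ 12028.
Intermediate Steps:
V(N) = 2*N/(-13 + N) (V(N) = (2*N)/(-13 + N) = 2*N/(-13 + N))
X(d) = -112/11 (X(d) = 8 + 4*(d/d - 61/11) = 8 + 4*(1 - 61*1/11) = 8 + 4*(1 - 61/11) = 8 + 4*(-50/11) = 8 - 200/11 = -112/11)
(X(V(k)) + 12902) - 864 = (-112/11 + 12902) - 864 = 141810/11 - 864 = 132306/11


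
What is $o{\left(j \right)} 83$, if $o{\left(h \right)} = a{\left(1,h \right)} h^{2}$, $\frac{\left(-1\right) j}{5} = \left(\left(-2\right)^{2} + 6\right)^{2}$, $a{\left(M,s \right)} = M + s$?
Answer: $-10354250000$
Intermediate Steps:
$j = -500$ ($j = - 5 \left(\left(-2\right)^{2} + 6\right)^{2} = - 5 \left(4 + 6\right)^{2} = - 5 \cdot 10^{2} = \left(-5\right) 100 = -500$)
$o{\left(h \right)} = h^{2} \left(1 + h\right)$ ($o{\left(h \right)} = \left(1 + h\right) h^{2} = h^{2} \left(1 + h\right)$)
$o{\left(j \right)} 83 = \left(-500\right)^{2} \left(1 - 500\right) 83 = 250000 \left(-499\right) 83 = \left(-124750000\right) 83 = -10354250000$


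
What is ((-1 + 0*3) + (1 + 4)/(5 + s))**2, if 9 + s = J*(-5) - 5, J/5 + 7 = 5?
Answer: 1296/1681 ≈ 0.77097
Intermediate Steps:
J = -10 (J = -35 + 5*5 = -35 + 25 = -10)
s = 36 (s = -9 + (-10*(-5) - 5) = -9 + (50 - 5) = -9 + 45 = 36)
((-1 + 0*3) + (1 + 4)/(5 + s))**2 = ((-1 + 0*3) + (1 + 4)/(5 + 36))**2 = ((-1 + 0) + 5/41)**2 = (-1 + (1/41)*5)**2 = (-1 + 5/41)**2 = (-36/41)**2 = 1296/1681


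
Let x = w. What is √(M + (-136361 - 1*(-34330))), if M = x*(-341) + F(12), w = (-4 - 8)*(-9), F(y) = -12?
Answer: I*√138871 ≈ 372.65*I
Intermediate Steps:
w = 108 (w = -12*(-9) = 108)
x = 108
M = -36840 (M = 108*(-341) - 12 = -36828 - 12 = -36840)
√(M + (-136361 - 1*(-34330))) = √(-36840 + (-136361 - 1*(-34330))) = √(-36840 + (-136361 + 34330)) = √(-36840 - 102031) = √(-138871) = I*√138871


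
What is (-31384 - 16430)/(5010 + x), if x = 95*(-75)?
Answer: 15938/705 ≈ 22.607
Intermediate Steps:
x = -7125
(-31384 - 16430)/(5010 + x) = (-31384 - 16430)/(5010 - 7125) = -47814/(-2115) = -47814*(-1/2115) = 15938/705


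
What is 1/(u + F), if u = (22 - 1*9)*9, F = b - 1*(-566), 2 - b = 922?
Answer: -1/237 ≈ -0.0042194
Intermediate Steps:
b = -920 (b = 2 - 1*922 = 2 - 922 = -920)
F = -354 (F = -920 - 1*(-566) = -920 + 566 = -354)
u = 117 (u = (22 - 9)*9 = 13*9 = 117)
1/(u + F) = 1/(117 - 354) = 1/(-237) = -1/237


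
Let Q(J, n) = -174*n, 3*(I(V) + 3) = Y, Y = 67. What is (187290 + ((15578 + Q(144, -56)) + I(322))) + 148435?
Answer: 1083199/3 ≈ 3.6107e+5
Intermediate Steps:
I(V) = 58/3 (I(V) = -3 + (1/3)*67 = -3 + 67/3 = 58/3)
(187290 + ((15578 + Q(144, -56)) + I(322))) + 148435 = (187290 + ((15578 - 174*(-56)) + 58/3)) + 148435 = (187290 + ((15578 + 9744) + 58/3)) + 148435 = (187290 + (25322 + 58/3)) + 148435 = (187290 + 76024/3) + 148435 = 637894/3 + 148435 = 1083199/3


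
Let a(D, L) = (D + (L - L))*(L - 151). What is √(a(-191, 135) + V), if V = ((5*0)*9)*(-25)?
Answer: 4*√191 ≈ 55.281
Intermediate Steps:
a(D, L) = D*(-151 + L) (a(D, L) = (D + 0)*(-151 + L) = D*(-151 + L))
V = 0 (V = (0*9)*(-25) = 0*(-25) = 0)
√(a(-191, 135) + V) = √(-191*(-151 + 135) + 0) = √(-191*(-16) + 0) = √(3056 + 0) = √3056 = 4*√191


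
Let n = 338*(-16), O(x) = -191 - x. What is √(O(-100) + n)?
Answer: 3*I*√611 ≈ 74.155*I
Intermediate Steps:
n = -5408
√(O(-100) + n) = √((-191 - 1*(-100)) - 5408) = √((-191 + 100) - 5408) = √(-91 - 5408) = √(-5499) = 3*I*√611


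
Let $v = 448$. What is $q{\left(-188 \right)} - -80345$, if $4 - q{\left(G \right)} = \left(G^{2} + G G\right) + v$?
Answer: $9213$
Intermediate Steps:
$q{\left(G \right)} = -444 - 2 G^{2}$ ($q{\left(G \right)} = 4 - \left(\left(G^{2} + G G\right) + 448\right) = 4 - \left(\left(G^{2} + G^{2}\right) + 448\right) = 4 - \left(2 G^{2} + 448\right) = 4 - \left(448 + 2 G^{2}\right) = -444 - 2 G^{2}$)
$q{\left(-188 \right)} - -80345 = \left(-444 - 2 \left(-188\right)^{2}\right) - -80345 = \left(-444 - 70688\right) + 80345 = -71132 + 80345 = 9213$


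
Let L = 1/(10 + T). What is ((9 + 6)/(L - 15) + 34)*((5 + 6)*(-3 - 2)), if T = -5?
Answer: -134255/74 ≈ -1814.3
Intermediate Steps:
L = 1/5 (L = 1/(10 - 5) = 1/5 ≈ 0.20000)
((9 + 6)/(L - 15) + 34)*((5 + 6)*(-3 - 2)) = ((9 + 6)/(1/5 - 15) + 34)*((5 + 6)*(-3 - 2)) = (15/(-74/5) + 34)*(11*(-5)) = (15*(-5/74) + 34)*(-55) = (-75/74 + 34)*(-55) = (2441/74)*(-55) = -134255/74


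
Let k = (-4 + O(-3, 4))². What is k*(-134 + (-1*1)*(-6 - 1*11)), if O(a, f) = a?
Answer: -5733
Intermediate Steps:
k = 49 (k = (-4 - 3)² = (-7)² = 49)
k*(-134 + (-1*1)*(-6 - 1*11)) = 49*(-134 + (-1*1)*(-6 - 1*11)) = 49*(-134 - (-6 - 11)) = 49*(-134 - 1*(-17)) = 49*(-134 + 17) = 49*(-117) = -5733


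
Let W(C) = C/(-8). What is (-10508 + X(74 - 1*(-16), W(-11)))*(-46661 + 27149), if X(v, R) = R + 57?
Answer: 203893083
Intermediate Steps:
W(C) = -C/8 (W(C) = C*(-1/8) = -C/8)
X(v, R) = 57 + R
(-10508 + X(74 - 1*(-16), W(-11)))*(-46661 + 27149) = (-10508 + (57 - 1/8*(-11)))*(-46661 + 27149) = (-10508 + (57 + 11/8))*(-19512) = (-10508 + 467/8)*(-19512) = -83597/8*(-19512) = 203893083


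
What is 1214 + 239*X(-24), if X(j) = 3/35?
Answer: 43207/35 ≈ 1234.5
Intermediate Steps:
X(j) = 3/35 (X(j) = 3*(1/35) = 3/35)
1214 + 239*X(-24) = 1214 + 239*(3/35) = 1214 + 717/35 = 43207/35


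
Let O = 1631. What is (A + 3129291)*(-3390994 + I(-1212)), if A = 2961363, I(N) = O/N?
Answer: -4171982631998131/202 ≈ -2.0653e+13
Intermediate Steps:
I(N) = 1631/N
(A + 3129291)*(-3390994 + I(-1212)) = (2961363 + 3129291)*(-3390994 + 1631/(-1212)) = 6090654*(-3390994 + 1631*(-1/1212)) = 6090654*(-3390994 - 1631/1212) = 6090654*(-4109886359/1212) = -4171982631998131/202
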